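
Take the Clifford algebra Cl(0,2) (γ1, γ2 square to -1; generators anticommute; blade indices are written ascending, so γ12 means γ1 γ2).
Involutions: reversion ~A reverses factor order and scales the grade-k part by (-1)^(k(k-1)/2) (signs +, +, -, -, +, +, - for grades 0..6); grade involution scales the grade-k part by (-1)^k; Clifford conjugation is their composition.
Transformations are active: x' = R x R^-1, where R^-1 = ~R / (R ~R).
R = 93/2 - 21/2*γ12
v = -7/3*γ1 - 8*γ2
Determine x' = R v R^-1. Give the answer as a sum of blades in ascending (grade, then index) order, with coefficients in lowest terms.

~R = 93/2 + 21/2*γ12, and R ~R = 4545/2, so R^-1 = ~R / (4545/2).
R v = -385/2*γ1 - 695/2*γ2
Answer: -560/101*γ1 - 1885/303*γ2


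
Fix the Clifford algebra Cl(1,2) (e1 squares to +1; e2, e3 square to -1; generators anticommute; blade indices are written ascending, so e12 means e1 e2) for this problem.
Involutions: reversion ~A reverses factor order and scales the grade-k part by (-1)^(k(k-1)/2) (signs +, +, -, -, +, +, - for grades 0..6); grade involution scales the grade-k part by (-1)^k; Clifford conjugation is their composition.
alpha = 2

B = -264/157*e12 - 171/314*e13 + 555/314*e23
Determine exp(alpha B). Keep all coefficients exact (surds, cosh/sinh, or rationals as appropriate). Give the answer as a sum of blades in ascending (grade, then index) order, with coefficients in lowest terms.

B^2 term by term: the squares give (-264/157)^2*(e12)^2 + (-171/314)^2*(e13)^2 + (555/314)^2*(e23)^2 = 69696/24649*(+1) + 29241/98596*(+1) + 308025/98596*(-1) = 0 (each basis 2-blade squares to minus the product of its generators' squares); cross terms between blades sharing an index anticommute and cancel. So B^2 = 0.
B^2 = 0, hence only two terms survive: exp(alpha B) = 1 + alpha B (parabolic case).
Answer: 1 - 528/157*e12 - 171/157*e13 + 555/157*e23


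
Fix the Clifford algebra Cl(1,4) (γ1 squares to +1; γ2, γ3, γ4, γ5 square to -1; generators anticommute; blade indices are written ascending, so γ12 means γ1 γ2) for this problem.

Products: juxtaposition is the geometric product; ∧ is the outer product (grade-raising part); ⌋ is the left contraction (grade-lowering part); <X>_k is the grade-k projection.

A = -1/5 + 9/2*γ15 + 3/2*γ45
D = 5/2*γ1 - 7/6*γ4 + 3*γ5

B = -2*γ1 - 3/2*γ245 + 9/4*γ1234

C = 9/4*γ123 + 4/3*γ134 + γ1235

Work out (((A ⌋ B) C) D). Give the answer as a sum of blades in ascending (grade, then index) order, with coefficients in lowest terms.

step 1: 2/5*γ1 + 9/4*γ2 + 3/10*γ245 - 9/20*γ1234
step 2: -3/5*γ2 - 81/80*γ4 + 81/16*γ13 + 9/10*γ23 + 8/15*γ34 - 9/20*γ45 - 3/10*γ134 + 9/4*γ135 + 2/5*γ235 - 3*γ1234 - 2/5*γ1235 + 27/40*γ1345
step 3: -189/160 - 17329/1440*γ3 + 27/20*γ4 + 21/40*γ5 + 3/2*γ12 - 71/10*γ13 + 81/32*γ14 - 6/5*γ23 + 7/10*γ24 - 9/5*γ25 - 3/4*γ34 + 45/8*γ35 - 243/80*γ45 - 1/20*γ123 - 3167/480*γ134 + 72/5*γ135 - 9/8*γ145 + 129/20*γ234 + 37/10*γ235 - 7/80*γ345 - γ1235 + 69/40*γ1345 + 7/15*γ2345 - 142/15*γ12345
Answer: -189/160 - 17329/1440*γ3 + 27/20*γ4 + 21/40*γ5 + 3/2*γ12 - 71/10*γ13 + 81/32*γ14 - 6/5*γ23 + 7/10*γ24 - 9/5*γ25 - 3/4*γ34 + 45/8*γ35 - 243/80*γ45 - 1/20*γ123 - 3167/480*γ134 + 72/5*γ135 - 9/8*γ145 + 129/20*γ234 + 37/10*γ235 - 7/80*γ345 - γ1235 + 69/40*γ1345 + 7/15*γ2345 - 142/15*γ12345


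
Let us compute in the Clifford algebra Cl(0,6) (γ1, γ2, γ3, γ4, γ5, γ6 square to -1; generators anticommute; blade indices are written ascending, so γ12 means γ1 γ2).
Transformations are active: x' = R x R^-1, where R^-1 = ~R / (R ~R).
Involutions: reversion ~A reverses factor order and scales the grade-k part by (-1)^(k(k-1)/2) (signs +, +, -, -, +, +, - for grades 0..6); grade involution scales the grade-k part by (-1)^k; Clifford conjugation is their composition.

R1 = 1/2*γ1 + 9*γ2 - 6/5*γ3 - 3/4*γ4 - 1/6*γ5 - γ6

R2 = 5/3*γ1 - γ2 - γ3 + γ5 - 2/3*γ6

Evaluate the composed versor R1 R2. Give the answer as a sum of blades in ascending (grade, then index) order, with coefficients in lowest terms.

Distribute over the terms of R2 (each basis-blade product reordered to ascending indices, repeated generators contracted through their squares):
R1 (5/3*γ1) = -5/6 - 15*γ12 + 2*γ13 + 5/4*γ14 + 5/18*γ15 + 5/3*γ16
R1 (-γ2) = 9 - 1/2*γ12 - 6/5*γ23 - 3/4*γ24 - 1/6*γ25 - γ26
R1 (-γ3) = -6/5 - 1/2*γ13 - 9*γ23 - 3/4*γ34 - 1/6*γ35 - γ36
R1 (γ5) = 1/6 + 1/2*γ15 + 9*γ25 - 6/5*γ35 - 3/4*γ45 + γ56
R1 (-2/3*γ6) = -2/3 - 1/3*γ16 - 6*γ26 + 4/5*γ36 + 1/2*γ46 + 1/9*γ56
Summing the partial products and collecting blades:
Answer: 97/15 - 31/2*γ12 + 3/2*γ13 + 5/4*γ14 + 7/9*γ15 + 4/3*γ16 - 51/5*γ23 - 3/4*γ24 + 53/6*γ25 - 7*γ26 - 3/4*γ34 - 41/30*γ35 - 1/5*γ36 - 3/4*γ45 + 1/2*γ46 + 10/9*γ56


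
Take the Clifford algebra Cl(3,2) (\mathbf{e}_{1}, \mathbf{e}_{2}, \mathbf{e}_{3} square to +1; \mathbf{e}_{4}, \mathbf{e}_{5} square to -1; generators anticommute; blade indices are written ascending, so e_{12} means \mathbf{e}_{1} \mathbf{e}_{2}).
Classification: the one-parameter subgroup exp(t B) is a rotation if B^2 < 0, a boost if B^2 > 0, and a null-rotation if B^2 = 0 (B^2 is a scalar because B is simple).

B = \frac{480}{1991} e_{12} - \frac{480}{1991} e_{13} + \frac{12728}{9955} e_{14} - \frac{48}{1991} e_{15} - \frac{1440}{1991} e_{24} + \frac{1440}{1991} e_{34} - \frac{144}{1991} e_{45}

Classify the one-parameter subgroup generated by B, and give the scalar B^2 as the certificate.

B^2 term by term: the squares give (\frac{480}{1991})^2*(e_{12})^2 + (-\frac{480}{1991})^2*(e_{13})^2 + (\frac{12728}{9955})^2*(e_{14})^2 + (-\frac{48}{1991})^2*(e_{15})^2 + (-\frac{1440}{1991})^2*(e_{24})^2 + (\frac{1440}{1991})^2*(e_{34})^2 + (-\frac{144}{1991})^2*(e_{45})^2 = \frac{230400}{3964081}*(-1) + \frac{230400}{3964081}*(-1) + \frac{162001984}{99102025}*(+1) + \frac{2304}{3964081}*(+1) + \frac{2073600}{3964081}*(+1) + \frac{2073600}{3964081}*(+1) + \frac{20736}{3964081}*(-1) = \frac{64}{25} (each basis 2-blade squares to minus the product of its generators' squares); cross terms between blades sharing an index anticommute and cancel; the commuting (index-disjoint) pairs give grade-4 terms 2*c*c'*(blade product), which cancel blade by blade — e_{1234}: \frac{1382400}{3964081} - \frac{1382400}{3964081} = 0; e_{1245}: -\frac{138240}{3964081} + \frac{138240}{3964081} = 0; e_{1345}: \frac{138240}{3964081} - \frac{138240}{3964081} = 0 — confirming B is simple. So B^2 = \frac{64}{25}.
Answer: boost, certificate B^2 = \frac{64}{25}. The invariant at work: B^2 = \frac{64}{25} is unchanged by conjugation, hence its sign classifies the subgroup whatever basis B is written in.


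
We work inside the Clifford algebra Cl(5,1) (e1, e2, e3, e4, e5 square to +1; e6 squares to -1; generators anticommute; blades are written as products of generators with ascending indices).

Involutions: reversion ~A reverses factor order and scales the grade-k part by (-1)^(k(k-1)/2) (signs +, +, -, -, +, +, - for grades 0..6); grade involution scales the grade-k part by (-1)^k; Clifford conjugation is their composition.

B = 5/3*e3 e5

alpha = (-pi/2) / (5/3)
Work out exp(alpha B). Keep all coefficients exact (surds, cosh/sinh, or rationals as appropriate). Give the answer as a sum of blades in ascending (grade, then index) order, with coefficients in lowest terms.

B^2 = (5/3)^2*(e3 e5)^2 = 25/9*(-1) = -25/9 (a basis 2-blade squares to minus the product of its generators' squares).
B^2 = -25/9 — a negative square means the series sums to a rotation: l = 5/3, alpha*l = -pi/2, so exp(alpha B) = cos(-pi/2) + (sin(-pi/2)/(5/3))*B = 0 + (-3/5)*B.
Answer: -e3 e5


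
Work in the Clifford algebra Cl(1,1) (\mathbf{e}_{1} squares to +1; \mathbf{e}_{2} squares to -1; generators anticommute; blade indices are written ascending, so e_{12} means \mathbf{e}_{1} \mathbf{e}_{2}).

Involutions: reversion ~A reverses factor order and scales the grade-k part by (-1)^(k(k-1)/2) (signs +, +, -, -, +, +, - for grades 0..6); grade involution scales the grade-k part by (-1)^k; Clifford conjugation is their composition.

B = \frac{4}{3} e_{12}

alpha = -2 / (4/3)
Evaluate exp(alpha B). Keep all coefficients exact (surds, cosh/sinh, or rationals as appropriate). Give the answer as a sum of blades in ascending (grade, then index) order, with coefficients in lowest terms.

B^2 = (\frac{4}{3})^2*(e_{12})^2 = \frac{16}{9}*(+1) = \frac{16}{9} (a basis 2-blade squares to minus the product of its generators' squares).
B^2 = \frac{16}{9} — since the square is positive, the closed form is hyperbolic: l = \frac{4}{3}, alpha*l = -2, so exp(alpha B) = cosh(-2) + (sinh(-2)/(\frac{4}{3}))*B = \cosh{\left(2 \right)} + (- \frac{3 \sinh{\left(2 \right)}}{4})*B.
Answer: \cosh{\left(2 \right)} - \sinh{\left(2 \right)} e_{12}


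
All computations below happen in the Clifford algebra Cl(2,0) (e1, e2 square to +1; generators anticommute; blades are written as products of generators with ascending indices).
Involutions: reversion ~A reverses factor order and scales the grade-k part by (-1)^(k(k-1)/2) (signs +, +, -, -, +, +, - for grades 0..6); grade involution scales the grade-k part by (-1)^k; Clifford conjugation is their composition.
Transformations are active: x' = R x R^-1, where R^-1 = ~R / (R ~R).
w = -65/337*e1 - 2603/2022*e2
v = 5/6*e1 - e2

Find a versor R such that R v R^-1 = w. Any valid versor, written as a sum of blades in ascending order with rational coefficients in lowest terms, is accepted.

Construction: equal norms (both 61/36) license R = v + w = 1295/2022*e1 - 4625/2022*e2 — nothing changes along that direction, while (v - w)/2 changes sign, so v maps onto w.
Answer: 1295/2022*e1 - 4625/2022*e2


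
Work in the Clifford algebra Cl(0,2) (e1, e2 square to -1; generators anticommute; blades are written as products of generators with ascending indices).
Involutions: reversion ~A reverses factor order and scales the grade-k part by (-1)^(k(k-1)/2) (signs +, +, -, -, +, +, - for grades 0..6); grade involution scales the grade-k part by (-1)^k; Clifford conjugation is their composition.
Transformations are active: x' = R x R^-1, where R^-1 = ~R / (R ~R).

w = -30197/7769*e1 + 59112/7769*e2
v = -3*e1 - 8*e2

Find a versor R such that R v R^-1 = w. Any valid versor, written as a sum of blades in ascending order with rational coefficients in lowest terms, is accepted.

Why this works: both vectors square to -73, so q(v) = q(w) and R = v + w = -53504/7769*e1 - 3040/7769*e2 carries v to w — its own direction survives, the complement (v - w)/2 flips.
Answer: -53504/7769*e1 - 3040/7769*e2


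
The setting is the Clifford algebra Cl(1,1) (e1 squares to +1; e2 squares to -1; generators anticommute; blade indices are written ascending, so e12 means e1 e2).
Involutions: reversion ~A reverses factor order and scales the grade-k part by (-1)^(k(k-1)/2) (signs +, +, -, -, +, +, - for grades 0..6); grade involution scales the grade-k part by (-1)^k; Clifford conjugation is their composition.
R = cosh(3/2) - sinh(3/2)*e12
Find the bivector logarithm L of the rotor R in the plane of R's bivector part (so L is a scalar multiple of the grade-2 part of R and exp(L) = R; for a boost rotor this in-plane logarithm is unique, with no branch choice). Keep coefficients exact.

The scalar part of R is cosh(3/2), giving the rapidity magnitude (cosh is even); the bivector part supplies orientation, its quotient by sinh of the rapidity is the plane, and L = rapidity * plane — unique in that plane, since flipping both signs leaves L unchanged.
Concretely: cosh(rapidity) = cosh(3/2) gives rapidity = ±3/2, and since rapidity/sinh(rapidity) is even the sign is immaterial: L = (rapidity/sinh(rapidity)) * <R>_2 = (3/(2*sinh(3/2))) * <R>_2.
Answer: -3/2*e12


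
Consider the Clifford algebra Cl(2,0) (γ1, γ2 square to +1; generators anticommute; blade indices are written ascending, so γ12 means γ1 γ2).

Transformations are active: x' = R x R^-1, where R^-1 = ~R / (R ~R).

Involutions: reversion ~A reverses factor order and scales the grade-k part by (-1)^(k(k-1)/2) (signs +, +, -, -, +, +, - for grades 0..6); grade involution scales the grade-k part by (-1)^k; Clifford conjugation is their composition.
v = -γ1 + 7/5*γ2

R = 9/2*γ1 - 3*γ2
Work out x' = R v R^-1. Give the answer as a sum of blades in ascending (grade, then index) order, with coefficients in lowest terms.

~R = 9/2*γ1 - 3*γ2, and R ~R = 117/4, so R^-1 = ~R / (117/4).
R v = -87/10 + 33/10*γ12
Answer: -109/65*γ1 + 5/13*γ2


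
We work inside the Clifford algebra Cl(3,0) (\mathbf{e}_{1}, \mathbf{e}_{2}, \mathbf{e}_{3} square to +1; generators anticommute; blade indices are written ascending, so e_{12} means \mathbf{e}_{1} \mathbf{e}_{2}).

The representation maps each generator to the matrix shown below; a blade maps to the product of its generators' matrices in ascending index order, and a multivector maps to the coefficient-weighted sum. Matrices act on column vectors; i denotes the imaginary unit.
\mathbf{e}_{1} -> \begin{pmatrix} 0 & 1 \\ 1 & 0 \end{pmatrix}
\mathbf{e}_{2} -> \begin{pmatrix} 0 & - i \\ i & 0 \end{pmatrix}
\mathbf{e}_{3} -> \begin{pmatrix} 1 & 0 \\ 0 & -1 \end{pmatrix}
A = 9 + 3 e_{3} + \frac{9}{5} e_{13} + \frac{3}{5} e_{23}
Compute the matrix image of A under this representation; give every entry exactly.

Bivector images (products of the table entries): rho(e_{13}) = rho(\mathbf{e}_{1})rho(\mathbf{e}_{3}) = \begin{pmatrix} 0 & -1 \\ 1 & 0 \end{pmatrix}; rho(e_{23}) = rho(\mathbf{e}_{2})rho(\mathbf{e}_{3}) = \begin{pmatrix} 0 & i \\ i & 0 \end{pmatrix}.
M = (9)*1 + (3)*rho(e_{3}) + (\frac{9}{5})*rho(e_{13}) + (\frac{3}{5})*rho(e_{23}), summed entrywise (1 is the identity matrix):
Answer: \begin{pmatrix} 12 & - \frac{9}{5} + \frac{3 i}{5} \\ \frac{9}{5} + \frac{3 i}{5} & 6 \end{pmatrix}


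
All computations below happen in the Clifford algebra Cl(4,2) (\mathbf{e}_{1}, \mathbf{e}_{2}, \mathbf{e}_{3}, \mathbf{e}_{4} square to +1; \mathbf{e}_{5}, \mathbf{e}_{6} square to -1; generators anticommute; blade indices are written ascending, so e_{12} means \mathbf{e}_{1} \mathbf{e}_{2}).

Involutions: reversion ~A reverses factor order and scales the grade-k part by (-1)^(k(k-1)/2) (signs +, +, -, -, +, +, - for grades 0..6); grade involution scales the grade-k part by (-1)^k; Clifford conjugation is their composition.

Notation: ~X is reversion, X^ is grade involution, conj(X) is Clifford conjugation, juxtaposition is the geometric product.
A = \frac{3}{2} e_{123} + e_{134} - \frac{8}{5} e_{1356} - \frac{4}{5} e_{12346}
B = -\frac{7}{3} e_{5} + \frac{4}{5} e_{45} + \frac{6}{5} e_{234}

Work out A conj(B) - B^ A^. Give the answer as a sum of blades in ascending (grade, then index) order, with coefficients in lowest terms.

first term: -\frac{6}{5} e_{12} - \frac{9}{5} e_{14} - \frac{24}{25} e_{16} - \frac{4}{5} e_{135} - \frac{56}{15} e_{136} + \frac{7}{2} e_{1235} + \frac{7}{3} e_{1345} + \frac{32}{25} e_{1346} - \frac{6}{5} e_{12345} + \frac{16}{25} e_{12356} + \frac{48}{25} e_{12456} + \frac{28}{15} e_{123456}
second term: \frac{6}{5} e_{12} + \frac{9}{5} e_{14} - \frac{24}{25} e_{16} + \frac{4}{5} e_{135} + \frac{56}{15} e_{136} + \frac{7}{2} e_{1235} + \frac{7}{3} e_{1345} + \frac{32}{25} e_{1346} - \frac{6}{5} e_{12345} - \frac{16}{25} e_{12356} + \frac{48}{25} e_{12456} + \frac{28}{15} e_{123456}
Answer: -\frac{12}{5} e_{12} - \frac{18}{5} e_{14} - \frac{8}{5} e_{135} - \frac{112}{15} e_{136} + \frac{32}{25} e_{12356}


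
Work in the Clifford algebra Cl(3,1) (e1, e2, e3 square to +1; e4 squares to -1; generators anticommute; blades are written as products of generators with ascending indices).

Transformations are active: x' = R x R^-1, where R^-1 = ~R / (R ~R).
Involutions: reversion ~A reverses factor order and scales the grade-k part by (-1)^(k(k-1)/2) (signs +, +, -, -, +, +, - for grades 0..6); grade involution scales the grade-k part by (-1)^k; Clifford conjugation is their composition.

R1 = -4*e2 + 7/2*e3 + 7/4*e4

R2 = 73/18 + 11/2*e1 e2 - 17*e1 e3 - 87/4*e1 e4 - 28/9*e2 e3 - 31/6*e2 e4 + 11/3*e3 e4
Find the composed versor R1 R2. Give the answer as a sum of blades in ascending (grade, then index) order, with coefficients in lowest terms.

Distribute over the terms of R1 (each basis-blade product reordered to ascending indices, repeated generators contracted through their squares):
(-4*e2) R2 = 22*e1 - 146/9*e2 + 112/9*e3 + 62/3*e4 - 68*e1 e2 e3 - 87*e1 e2 e4 - 44/3*e2 e3 e4
(7/2*e3) R2 = 119/2*e1 + 98/9*e2 + 511/36*e3 + 77/6*e4 + 77/4*e1 e2 e3 + 609/8*e1 e3 e4 + 217/12*e2 e3 e4
(7/4*e4) R2 = -609/16*e1 - 217/24*e2 + 77/12*e3 + 511/72*e4 + 77/8*e1 e2 e4 - 119/4*e1 e3 e4 - 49/9*e2 e3 e4
Summing the partial products and collecting blades:
Answer: 695/16*e1 - 115/8*e2 + 595/18*e3 + 2923/72*e4 - 195/4*e1 e2 e3 - 619/8*e1 e2 e4 + 371/8*e1 e3 e4 - 73/36*e2 e3 e4


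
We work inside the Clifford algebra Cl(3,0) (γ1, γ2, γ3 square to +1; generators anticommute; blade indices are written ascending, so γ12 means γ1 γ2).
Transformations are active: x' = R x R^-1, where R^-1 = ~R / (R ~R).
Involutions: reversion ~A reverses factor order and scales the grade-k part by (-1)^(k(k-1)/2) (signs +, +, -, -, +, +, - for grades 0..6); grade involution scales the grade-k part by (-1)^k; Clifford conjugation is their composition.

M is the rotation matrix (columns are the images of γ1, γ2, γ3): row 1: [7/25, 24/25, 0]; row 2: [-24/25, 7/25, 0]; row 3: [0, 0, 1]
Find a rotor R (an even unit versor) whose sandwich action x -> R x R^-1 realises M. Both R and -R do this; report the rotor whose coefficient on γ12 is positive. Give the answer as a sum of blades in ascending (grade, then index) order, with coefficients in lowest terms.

Method: write R = a + b12*γ12 + b13*γ13 + b23*γ23 with a^2 + b12^2 + b13^2 + b23^2 = 1 (so R^-1 = ~R). Expanding the columns R e_j ~R gives tr M = 4a^2 - 1 and, from the antisymmetric part, M21 - M12 = -4a*b12, M13 - M31 = 4a*b13, M32 - M23 = -4a*b23.
Here tr M = 39/25, so a^2 = (1 + tr M)/4 = 16/25 and a = ±4/5. Taking a = 4/5: M21 - M12 = -48/25, M13 - M31 = 0, M32 - M23 = 0, giving b12 = 3/5, b13 = 0, b23 = 0, i.e. R = 4/5 + 3/5*γ12.
Its γ12 coefficient is already positive.
Answer: 4/5 + 3/5*γ12. Note: both R and -R realise this M (trace 39/25); the covering map identifies them, and the γ12-coefficient sign is the tie-breaker.


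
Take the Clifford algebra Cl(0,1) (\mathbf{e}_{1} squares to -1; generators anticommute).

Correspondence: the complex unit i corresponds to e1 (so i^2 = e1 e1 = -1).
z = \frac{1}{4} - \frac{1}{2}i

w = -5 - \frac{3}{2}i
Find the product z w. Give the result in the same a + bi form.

In blades: z = \frac{1}{4} - \frac{1}{2} e_{1}, w = -5 - \frac{3}{2} e_{1}.
Distribute z over w term by term (generator squares from the signature, products reordered to ascending indices): (\frac{1}{4})*w = -\frac{5}{4} - \frac{3}{8} e_{1}; (-\frac{1}{2} e_{1})*w = -\frac{3}{4} + \frac{5}{2} e_{1}.
Sum: -2 + \frac{17}{8} e_{1}; translating back through the correspondence:
Answer: -2 + \frac{17}{8}i


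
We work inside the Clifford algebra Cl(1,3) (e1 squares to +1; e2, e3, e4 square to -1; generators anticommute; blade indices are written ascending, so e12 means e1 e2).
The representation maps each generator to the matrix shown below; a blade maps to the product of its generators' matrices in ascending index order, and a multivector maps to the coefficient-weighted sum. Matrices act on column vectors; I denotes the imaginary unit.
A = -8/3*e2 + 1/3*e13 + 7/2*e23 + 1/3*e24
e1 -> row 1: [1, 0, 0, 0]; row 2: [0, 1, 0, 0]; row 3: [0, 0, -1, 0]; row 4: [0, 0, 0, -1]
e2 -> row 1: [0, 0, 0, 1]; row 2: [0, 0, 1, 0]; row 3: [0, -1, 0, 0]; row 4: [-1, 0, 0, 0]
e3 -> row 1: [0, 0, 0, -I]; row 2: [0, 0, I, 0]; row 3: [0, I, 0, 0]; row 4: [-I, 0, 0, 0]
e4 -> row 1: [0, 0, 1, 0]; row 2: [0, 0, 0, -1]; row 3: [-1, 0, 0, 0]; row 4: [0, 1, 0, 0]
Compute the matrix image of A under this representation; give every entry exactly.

Bivector images (products of the table entries): rho(e13) = rho(e1)rho(e3) = row 1: [0, 0, 0, -I]; row 2: [0, 0, I, 0]; row 3: [0, -I, 0, 0]; row 4: [I, 0, 0, 0]; rho(e23) = rho(e2)rho(e3) = row 1: [-I, 0, 0, 0]; row 2: [0, I, 0, 0]; row 3: [0, 0, -I, 0]; row 4: [0, 0, 0, I]; rho(e24) = rho(e2)rho(e4) = row 1: [0, 1, 0, 0]; row 2: [-1, 0, 0, 0]; row 3: [0, 0, 0, 1]; row 4: [0, 0, -1, 0].
M = (-8/3)*rho(e2) + (1/3)*rho(e13) + (7/2)*rho(e23) + (1/3)*rho(e24), summed entrywise:
Answer: row 1: [-7*I/2, 1/3, 0, -8/3 - I/3]; row 2: [-1/3, 7*I/2, -8/3 + I/3, 0]; row 3: [0, 8/3 - I/3, -7*I/2, 1/3]; row 4: [8/3 + I/3, 0, -1/3, 7*I/2]


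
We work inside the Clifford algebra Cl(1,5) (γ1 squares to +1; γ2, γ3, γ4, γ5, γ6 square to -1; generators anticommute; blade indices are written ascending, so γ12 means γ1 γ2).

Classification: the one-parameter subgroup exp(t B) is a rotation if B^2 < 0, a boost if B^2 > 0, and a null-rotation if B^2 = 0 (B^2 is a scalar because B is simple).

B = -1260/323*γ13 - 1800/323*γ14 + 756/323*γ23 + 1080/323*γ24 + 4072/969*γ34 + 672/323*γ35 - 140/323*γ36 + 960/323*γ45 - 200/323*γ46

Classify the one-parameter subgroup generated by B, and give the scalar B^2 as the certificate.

B^2 term by term: the squares give (-1260/323)^2*(γ13)^2 + (-1800/323)^2*(γ14)^2 + (756/323)^2*(γ23)^2 + (1080/323)^2*(γ24)^2 + (4072/969)^2*(γ34)^2 + (672/323)^2*(γ35)^2 + (-140/323)^2*(γ36)^2 + (960/323)^2*(γ45)^2 + (-200/323)^2*(γ46)^2 = 1587600/104329*(+1) + 3240000/104329*(+1) + 571536/104329*(-1) + 1166400/104329*(-1) + 16581184/938961*(-1) + 451584/104329*(-1) + 19600/104329*(-1) + 921600/104329*(-1) + 40000/104329*(-1) = -16/9 (each basis 2-blade squares to minus the product of its generators' squares); cross terms between blades sharing an index anticommute and cancel; the commuting (index-disjoint) pairs give grade-4 terms 2*c*c'*(blade product), which cancel blade by blade — γ1234: 2721600/104329 - 2721600/104329 = 0; γ1345: -2419200/104329 + 2419200/104329 = 0; γ1346: 504000/104329 - 504000/104329 = 0; γ2345: 1451520/104329 - 1451520/104329 = 0; γ2346: -302400/104329 + 302400/104329 = 0; γ3456: 268800/104329 - 268800/104329 = 0 — confirming B is simple. So B^2 = -16/9.
Answer: rotation, certificate B^2 = -16/9. Because -16/9 is invariant under every versor sandwich, the classification follows from its sign alone.


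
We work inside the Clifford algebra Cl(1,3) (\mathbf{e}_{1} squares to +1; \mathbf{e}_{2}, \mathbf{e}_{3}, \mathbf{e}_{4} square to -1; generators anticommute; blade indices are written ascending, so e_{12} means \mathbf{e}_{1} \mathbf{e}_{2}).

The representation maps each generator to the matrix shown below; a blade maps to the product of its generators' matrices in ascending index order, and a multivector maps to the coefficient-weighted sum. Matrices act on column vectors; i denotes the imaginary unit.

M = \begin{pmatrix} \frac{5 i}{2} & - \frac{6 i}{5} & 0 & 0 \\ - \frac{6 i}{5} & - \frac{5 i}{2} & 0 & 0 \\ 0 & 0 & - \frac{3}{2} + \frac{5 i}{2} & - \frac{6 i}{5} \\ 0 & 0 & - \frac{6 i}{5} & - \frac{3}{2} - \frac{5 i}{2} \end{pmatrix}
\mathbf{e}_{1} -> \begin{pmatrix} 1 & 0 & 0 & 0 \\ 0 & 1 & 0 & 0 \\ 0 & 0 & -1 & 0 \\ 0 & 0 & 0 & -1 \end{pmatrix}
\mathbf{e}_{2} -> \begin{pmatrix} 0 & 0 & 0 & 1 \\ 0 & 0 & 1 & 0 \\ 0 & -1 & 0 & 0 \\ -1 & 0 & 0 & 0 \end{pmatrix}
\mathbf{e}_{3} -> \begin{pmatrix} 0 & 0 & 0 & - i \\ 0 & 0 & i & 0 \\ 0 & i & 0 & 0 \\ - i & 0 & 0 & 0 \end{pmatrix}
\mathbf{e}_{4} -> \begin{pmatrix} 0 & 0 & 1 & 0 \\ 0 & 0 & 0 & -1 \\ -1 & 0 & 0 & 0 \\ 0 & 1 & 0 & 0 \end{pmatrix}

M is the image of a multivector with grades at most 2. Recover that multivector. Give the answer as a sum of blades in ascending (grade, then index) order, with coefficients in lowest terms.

Method: the blade images are trace-orthogonal — tr(rho(e_A) rho(e_B)^-1) = 4 if A = B and 0 otherwise — and rho(e_A)^-1 = (e_A)^2 * rho(e_A) with (e_A)^2 = +1 or -1, so the coefficient of e_A in the preimage is (e_A)^2 * tr(M rho(e_A))/4.
Nonzero projections over blades of grade <= 2: 1: (1)^2 = +1, tr(M 1) = -3, coefficient -\frac{3}{4}; e_{1}: (e_{1})^2 = +1, tr(M rho(e_{1})) = 3, coefficient \frac{3}{4}; e_{23}: (e_{23})^2 = -1, tr(M rho(e_{23})) = 10, coefficient -\frac{5}{2}; e_{34}: (e_{34})^2 = -1, tr(M rho(e_{34})) = - \frac{24}{5}, coefficient \frac{6}{5}. Every other blade of grade <= 2 projects to 0.
Answer: -\frac{3}{4} + \frac{3}{4} e_{1} - \frac{5}{2} e_{23} + \frac{6}{5} e_{34}


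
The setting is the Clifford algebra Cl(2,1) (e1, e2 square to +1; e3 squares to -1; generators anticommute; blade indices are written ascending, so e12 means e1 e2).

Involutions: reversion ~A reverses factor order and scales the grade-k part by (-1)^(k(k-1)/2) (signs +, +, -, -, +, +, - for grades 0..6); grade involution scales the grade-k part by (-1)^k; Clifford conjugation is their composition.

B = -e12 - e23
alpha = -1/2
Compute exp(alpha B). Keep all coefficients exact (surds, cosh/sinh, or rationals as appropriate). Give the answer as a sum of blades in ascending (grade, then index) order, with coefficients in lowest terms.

B^2 term by term: the squares give (-1)^2*(e12)^2 + (-1)^2*(e23)^2 = 1*(-1) + 1*(+1) = 0 (each basis 2-blade squares to minus the product of its generators' squares); cross terms between blades sharing an index anticommute and cancel. So B^2 = 0.
B^2 = 0, so the series closes: exp(alpha B) = 1 + alpha B (parabolic case).
Answer: 1 + 1/2*e12 + 1/2*e23


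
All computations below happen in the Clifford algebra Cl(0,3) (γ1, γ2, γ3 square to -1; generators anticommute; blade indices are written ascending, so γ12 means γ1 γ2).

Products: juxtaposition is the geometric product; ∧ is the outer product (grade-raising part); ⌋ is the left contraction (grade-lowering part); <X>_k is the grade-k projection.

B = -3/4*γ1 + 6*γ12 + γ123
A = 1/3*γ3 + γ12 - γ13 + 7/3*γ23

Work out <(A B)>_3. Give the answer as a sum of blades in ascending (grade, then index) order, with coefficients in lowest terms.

step 1: -6 - 7/3*γ1 - 7/4*γ2 - 1/4*γ3 - 1/3*γ12 + 57/4*γ13 + 6*γ23 + 1/4*γ123
step 2: 1/4*γ123
Answer: 1/4*γ123


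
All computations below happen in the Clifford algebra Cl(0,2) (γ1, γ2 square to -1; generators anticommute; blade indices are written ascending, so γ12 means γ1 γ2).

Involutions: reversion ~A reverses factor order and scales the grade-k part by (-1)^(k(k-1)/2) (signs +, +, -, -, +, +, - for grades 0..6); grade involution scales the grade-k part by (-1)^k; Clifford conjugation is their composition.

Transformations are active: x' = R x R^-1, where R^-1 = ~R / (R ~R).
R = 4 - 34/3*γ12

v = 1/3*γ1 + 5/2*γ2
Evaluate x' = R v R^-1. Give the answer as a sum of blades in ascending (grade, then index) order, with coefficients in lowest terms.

~R = 4 + 34/3*γ12, and R ~R = 1300/9, so R^-1 = ~R / (1300/9).
R v = 89/3*γ1 + 56/9*γ2
Answer: 1277/975*γ1 - 1401/650*γ2


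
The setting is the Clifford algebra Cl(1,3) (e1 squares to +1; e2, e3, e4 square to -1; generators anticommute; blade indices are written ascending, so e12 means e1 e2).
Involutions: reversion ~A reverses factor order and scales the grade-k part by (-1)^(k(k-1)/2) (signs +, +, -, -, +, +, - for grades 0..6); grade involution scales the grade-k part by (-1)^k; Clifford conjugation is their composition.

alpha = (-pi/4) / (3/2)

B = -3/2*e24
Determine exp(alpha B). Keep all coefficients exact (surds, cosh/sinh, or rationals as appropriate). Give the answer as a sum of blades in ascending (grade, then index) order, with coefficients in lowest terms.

B^2 = (-3/2)^2*(e24)^2 = 9/4*(-1) = -9/4 (a basis 2-blade squares to minus the product of its generators' squares).
B^2 = -9/4 — a negative square means the series sums to a rotation: l = 3/2, alpha*l = -pi/4, so exp(alpha B) = cos(-pi/4) + (sin(-pi/4)/(3/2))*B = sqrt(2)/2 + (-sqrt(2)/3)*B.
Answer: sqrt(2)/2 + sqrt(2)/2*e24


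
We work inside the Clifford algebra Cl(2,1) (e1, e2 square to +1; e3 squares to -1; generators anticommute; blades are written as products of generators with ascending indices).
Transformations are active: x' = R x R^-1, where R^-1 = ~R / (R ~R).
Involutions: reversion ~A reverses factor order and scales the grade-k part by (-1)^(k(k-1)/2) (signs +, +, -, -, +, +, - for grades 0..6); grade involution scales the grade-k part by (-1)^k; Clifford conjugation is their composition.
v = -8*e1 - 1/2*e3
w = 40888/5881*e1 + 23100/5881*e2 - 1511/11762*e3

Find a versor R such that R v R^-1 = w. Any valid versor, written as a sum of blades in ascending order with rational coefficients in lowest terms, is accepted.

Since q(v) = q(w) = 255/4, the sum R = v + w = -6160/5881*e1 + 23100/5881*e2 - 3696/5881*e3 does the job whenever invertible.
Answer: -6160/5881*e1 + 23100/5881*e2 - 3696/5881*e3


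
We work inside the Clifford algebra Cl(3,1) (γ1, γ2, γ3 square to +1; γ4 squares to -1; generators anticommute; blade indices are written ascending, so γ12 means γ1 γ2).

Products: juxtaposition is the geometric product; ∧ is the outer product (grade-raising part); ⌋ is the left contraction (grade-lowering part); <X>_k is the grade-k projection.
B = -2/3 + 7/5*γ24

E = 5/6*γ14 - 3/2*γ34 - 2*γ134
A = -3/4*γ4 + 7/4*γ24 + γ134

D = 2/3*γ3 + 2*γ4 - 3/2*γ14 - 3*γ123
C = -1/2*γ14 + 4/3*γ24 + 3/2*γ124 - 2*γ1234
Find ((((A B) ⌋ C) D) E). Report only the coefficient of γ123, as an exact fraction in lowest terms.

step 1: 49/20 - 21/20*γ2 + 1/2*γ4 - 7/6*γ24 - 7/5*γ123 - 2/3*γ134
step 2: -14/9 - 2*γ1 + 2*γ2 - 21/5*γ4 - 3/4*γ12 - 7/3*γ13 + 7/20*γ14 + 49/15*γ24 - γ123 + 147/40*γ124 - 21/10*γ134 - 49/10*γ1234
step 3: 39/8 + 182/45*γ1 + 287/48*γ2 - 869/135*γ3 + 1313/90*γ4 - 187/60*γ12 + 133/15*γ13 - 4/15*γ14 + 881/60*γ23 - 137/40*γ24 - 469/40*γ34 + 419/30*γ123 + 143/30*γ124 - 147/10*γ134 + 67/180*γ234 - 341/20*γ1234
step 4: 33671/720 + 6227/108*γ1 - 13907/360*γ2 - 61/6*γ3 + 1661/54*γ4 + 4201/144*γ12 + 28331/720*γ13 - 47761/2160*γ14 - 893/48*γ23 - 1705/36*γ24 - 16409/720*γ34 + 11/1080*γ123 - 79631/1440*γ124 - 16933/1620*γ134 - 5131/1440*γ234 + 10393/360*γ1234
Answer: 11/1080


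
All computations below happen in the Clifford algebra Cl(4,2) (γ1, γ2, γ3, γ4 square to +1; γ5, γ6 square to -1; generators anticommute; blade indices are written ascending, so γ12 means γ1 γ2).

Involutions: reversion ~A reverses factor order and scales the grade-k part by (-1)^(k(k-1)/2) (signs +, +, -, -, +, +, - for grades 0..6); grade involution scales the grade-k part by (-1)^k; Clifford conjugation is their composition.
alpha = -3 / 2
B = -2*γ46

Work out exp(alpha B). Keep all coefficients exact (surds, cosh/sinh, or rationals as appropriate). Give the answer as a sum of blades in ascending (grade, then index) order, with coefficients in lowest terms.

B^2 = (-2)^2*(γ46)^2 = 4*(+1) = 4 (a basis 2-blade squares to minus the product of its generators' squares).
B^2 = 4 — the positive square puts this in the hyperbolic regime; l = 2, alpha*l = -3, so exp(alpha B) = cosh(-3) + (sinh(-3)/2)*B = cosh(3) + (-sinh(3)/2)*B.
Answer: cosh(3) + sinh(3)*γ46


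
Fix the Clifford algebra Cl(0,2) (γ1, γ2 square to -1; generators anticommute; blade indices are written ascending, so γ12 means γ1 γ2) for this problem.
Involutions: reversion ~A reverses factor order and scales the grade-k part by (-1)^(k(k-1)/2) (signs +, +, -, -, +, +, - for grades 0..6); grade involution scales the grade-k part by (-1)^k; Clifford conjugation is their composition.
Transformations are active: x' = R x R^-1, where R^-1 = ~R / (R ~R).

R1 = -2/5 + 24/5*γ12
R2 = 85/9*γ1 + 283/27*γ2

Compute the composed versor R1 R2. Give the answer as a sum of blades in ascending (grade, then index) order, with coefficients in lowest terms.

Distribute over the terms of R1 (each basis-blade product reordered to ascending indices, repeated generators contracted through their squares):
(-2/5) R2 = -34/9*γ1 - 566/135*γ2
(24/5*γ12) R2 = -2264/45*γ1 + 136/3*γ2
Summing the partial products and collecting blades:
Answer: -2434/45*γ1 + 5554/135*γ2


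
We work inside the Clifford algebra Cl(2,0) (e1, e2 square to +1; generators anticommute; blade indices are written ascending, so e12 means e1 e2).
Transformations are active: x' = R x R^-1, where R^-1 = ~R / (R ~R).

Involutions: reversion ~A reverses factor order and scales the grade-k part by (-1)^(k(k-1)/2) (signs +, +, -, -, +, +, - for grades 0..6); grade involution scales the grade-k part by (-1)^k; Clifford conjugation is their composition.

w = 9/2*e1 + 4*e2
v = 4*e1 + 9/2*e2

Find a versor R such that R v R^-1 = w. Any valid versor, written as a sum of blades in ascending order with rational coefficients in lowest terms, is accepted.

Take R = v + w = 17/2*e1 + 17/2*e2. Because q(v) = q(w) = 145/4, conjugation by R sends v exactly to w.
Answer: 17/2*e1 + 17/2*e2


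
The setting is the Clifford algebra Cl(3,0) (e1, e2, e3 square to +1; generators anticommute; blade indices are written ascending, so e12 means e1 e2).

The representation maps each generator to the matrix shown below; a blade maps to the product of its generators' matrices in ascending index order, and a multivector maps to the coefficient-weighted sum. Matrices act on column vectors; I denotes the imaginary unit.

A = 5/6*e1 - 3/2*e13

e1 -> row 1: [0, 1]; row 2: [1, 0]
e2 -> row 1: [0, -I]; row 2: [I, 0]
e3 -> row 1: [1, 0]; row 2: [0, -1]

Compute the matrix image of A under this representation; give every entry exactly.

Bivector images (products of the table entries): rho(e13) = rho(e1)rho(e3) = row 1: [0, -1]; row 2: [1, 0].
M = (5/6)*rho(e1) + (-3/2)*rho(e13), summed entrywise:
Answer: row 1: [0, 7/3]; row 2: [-2/3, 0]


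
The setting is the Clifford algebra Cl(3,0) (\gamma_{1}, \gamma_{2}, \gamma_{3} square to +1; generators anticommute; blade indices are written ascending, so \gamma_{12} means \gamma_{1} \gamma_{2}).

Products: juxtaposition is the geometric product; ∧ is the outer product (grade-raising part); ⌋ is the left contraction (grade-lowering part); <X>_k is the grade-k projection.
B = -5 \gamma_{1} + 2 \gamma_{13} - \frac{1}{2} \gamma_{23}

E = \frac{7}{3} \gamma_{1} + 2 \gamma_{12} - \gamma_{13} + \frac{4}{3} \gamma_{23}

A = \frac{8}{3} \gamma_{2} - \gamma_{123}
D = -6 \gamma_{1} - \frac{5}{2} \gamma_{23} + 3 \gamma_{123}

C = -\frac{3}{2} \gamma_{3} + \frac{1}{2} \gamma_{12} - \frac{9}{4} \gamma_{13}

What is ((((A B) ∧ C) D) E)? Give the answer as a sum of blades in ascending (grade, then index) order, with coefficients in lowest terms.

step 1: -\frac{1}{2} \gamma_{1} - 2 \gamma_{2} - \frac{4}{3} \gamma_{3} + \frac{40}{3} \gamma_{12} + 5 \gamma_{23} - \frac{16}{3} \gamma_{123}
step 2: \frac{3}{4} \gamma_{13} + 3 \gamma_{23} - \frac{151}{6} \gamma_{123}
step 3: 83 - \frac{863}{12} \gamma_{1} + \frac{9}{4} \gamma_{2} + \frac{9}{2} \gamma_{3} + \frac{15}{8} \gamma_{12} + 151 \gamma_{23} - 18 \gamma_{123}
step 4: -\frac{3356}{9} + \frac{653}{3} \gamma_{1} - \frac{3269}{24} \gamma_{2} + \frac{1331}{12} \gamma_{3} + \frac{39}{4} \gamma_{12} - 393 \gamma_{13} + \frac{1693}{24} \gamma_{23} + \frac{9637}{36} \gamma_{123}
Answer: -\frac{3356}{9} + \frac{653}{3} \gamma_{1} - \frac{3269}{24} \gamma_{2} + \frac{1331}{12} \gamma_{3} + \frac{39}{4} \gamma_{12} - 393 \gamma_{13} + \frac{1693}{24} \gamma_{23} + \frac{9637}{36} \gamma_{123}


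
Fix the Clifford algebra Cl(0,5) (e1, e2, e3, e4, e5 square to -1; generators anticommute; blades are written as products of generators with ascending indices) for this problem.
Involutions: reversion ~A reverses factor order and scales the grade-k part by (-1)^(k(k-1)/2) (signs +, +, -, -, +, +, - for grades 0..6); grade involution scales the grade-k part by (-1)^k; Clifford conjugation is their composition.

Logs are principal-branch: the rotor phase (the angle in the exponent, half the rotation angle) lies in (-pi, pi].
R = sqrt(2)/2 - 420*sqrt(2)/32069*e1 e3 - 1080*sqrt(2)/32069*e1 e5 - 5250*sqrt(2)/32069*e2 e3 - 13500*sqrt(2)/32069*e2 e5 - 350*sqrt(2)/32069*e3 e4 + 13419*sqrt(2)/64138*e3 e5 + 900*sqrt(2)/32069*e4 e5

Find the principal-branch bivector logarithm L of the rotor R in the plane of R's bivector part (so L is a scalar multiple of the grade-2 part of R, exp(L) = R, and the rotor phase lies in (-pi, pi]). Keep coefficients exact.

The scalar part of R is sqrt(2)/2, so the principal-branch rotor phase is pinned; divide the bivector part by its sine to get the unit plane — L is the phase times that plane.
Concretely: cos(phase) = sqrt(2)/2 gives phase = ±pi/4, and since phase/sin(phase) is even the sign is immaterial: L = (phase/sin(phase)) * <R>_2 = (sqrt(2)*pi/4) * <R>_2.
Answer: -210*pi/32069*e1 e3 - 540*pi/32069*e1 e5 - 2625*pi/32069*e2 e3 - 6750*pi/32069*e2 e5 - 175*pi/32069*e3 e4 + 13419*pi/128276*e3 e5 + 450*pi/32069*e4 e5


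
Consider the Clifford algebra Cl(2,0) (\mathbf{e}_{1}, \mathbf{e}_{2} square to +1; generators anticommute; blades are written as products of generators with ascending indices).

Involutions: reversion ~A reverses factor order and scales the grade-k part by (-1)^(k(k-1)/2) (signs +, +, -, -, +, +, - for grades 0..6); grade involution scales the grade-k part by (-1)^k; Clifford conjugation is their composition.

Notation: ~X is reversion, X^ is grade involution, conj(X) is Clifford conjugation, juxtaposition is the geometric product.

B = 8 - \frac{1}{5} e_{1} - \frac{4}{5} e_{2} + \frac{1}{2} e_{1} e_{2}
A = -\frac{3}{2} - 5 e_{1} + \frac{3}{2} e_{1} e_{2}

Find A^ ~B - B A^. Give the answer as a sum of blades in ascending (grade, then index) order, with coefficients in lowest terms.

first term: -\frac{49}{4} + \frac{391}{10} e_{1} - e_{2} + \frac{35}{4} e_{1} e_{2}
second term: -\frac{55}{4} + \frac{83}{2} e_{1} - \frac{8}{5} e_{2} + \frac{61}{4} e_{1} e_{2}
Answer: \frac{3}{2} - \frac{12}{5} e_{1} + \frac{3}{5} e_{2} - \frac{13}{2} e_{1} e_{2}


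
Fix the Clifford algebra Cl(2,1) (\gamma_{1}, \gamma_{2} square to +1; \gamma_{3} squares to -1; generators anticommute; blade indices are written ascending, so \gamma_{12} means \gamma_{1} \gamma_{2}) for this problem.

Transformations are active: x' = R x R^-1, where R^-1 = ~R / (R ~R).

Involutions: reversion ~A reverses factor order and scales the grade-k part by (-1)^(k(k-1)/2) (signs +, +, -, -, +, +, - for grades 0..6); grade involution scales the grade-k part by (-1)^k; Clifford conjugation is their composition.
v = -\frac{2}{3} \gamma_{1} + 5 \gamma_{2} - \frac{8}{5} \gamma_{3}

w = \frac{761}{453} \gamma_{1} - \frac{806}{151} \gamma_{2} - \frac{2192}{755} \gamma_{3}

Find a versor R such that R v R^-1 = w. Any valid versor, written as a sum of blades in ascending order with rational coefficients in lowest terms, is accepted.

Take R = v + w = \frac{153}{151} \gamma_{1} - \frac{51}{151} \gamma_{2} - \frac{680}{151} \gamma_{3}. Because q(v) = q(w) = \frac{5149}{225}, conjugation by R sends v exactly to w.
Answer: \frac{153}{151} \gamma_{1} - \frac{51}{151} \gamma_{2} - \frac{680}{151} \gamma_{3}


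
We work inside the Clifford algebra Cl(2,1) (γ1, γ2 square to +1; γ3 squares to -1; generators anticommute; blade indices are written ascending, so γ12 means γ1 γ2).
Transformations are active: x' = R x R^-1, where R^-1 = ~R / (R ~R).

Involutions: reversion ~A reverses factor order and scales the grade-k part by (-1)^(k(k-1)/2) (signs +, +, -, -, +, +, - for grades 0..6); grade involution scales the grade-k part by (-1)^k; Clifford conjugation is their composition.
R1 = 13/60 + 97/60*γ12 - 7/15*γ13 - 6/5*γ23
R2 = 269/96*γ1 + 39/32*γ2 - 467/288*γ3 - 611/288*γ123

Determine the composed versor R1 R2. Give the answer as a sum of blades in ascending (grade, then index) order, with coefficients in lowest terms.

Distribute over the terms of R1 (each basis-blade product reordered to ascending indices, repeated generators contracted through their squares):
(13/60) R2 = 3497/5760*γ1 + 169/640*γ2 - 6071/17280*γ3 - 7943/17280*γ123
(97/60*γ12) R2 = 1261/640*γ1 - 26093/5760*γ2 + 59267/17280*γ3 - 45299/17280*γ123
(-7/15*γ13) R2 = -3269/4320*γ1 - 4277/4320*γ2 + 1883/1440*γ3 + 91/160*γ123
(-6/5*γ23) R2 = 611/240*γ1 - 467/240*γ2 + 117/80*γ3 - 269/80*γ123
Summing the partial products and collecting blades:
Answer: 37727/8640*γ1 - 3889/540*γ2 + 4211/720*γ3 - 50759/8640*γ123
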